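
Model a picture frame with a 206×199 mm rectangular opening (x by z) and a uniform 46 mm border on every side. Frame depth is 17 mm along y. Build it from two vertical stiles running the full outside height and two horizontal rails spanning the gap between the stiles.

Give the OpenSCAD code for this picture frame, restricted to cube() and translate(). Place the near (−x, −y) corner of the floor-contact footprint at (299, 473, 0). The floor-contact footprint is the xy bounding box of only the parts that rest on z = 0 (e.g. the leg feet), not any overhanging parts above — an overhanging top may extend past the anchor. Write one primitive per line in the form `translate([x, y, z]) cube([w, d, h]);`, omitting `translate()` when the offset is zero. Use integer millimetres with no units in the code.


translate([299, 473, 0]) cube([46, 17, 291]);
translate([551, 473, 0]) cube([46, 17, 291]);
translate([345, 473, 0]) cube([206, 17, 46]);
translate([345, 473, 245]) cube([206, 17, 46]);


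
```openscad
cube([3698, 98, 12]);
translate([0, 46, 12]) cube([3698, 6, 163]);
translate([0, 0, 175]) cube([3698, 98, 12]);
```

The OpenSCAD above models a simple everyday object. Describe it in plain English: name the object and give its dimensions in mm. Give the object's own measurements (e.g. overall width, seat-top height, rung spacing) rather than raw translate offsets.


An I-beam lying along x, 3698 mm long. Overall section height 187 mm. Two flanges 98 mm wide (y) and 12 mm thick, one on the floor and one at the top; a web 6 mm thick runs between them, centred on the flange width.


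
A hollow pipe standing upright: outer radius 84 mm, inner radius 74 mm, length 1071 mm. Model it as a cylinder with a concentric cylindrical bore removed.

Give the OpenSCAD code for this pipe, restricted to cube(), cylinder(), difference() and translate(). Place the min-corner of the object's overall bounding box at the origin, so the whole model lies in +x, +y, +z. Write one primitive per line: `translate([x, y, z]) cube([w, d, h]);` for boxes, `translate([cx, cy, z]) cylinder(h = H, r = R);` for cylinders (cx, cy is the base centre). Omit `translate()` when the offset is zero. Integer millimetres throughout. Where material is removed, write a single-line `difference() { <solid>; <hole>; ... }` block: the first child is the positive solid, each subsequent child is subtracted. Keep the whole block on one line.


difference() { translate([84, 84, 0]) cylinder(h = 1071, r = 84); translate([84, 84, 0]) cylinder(h = 1071, r = 74); }


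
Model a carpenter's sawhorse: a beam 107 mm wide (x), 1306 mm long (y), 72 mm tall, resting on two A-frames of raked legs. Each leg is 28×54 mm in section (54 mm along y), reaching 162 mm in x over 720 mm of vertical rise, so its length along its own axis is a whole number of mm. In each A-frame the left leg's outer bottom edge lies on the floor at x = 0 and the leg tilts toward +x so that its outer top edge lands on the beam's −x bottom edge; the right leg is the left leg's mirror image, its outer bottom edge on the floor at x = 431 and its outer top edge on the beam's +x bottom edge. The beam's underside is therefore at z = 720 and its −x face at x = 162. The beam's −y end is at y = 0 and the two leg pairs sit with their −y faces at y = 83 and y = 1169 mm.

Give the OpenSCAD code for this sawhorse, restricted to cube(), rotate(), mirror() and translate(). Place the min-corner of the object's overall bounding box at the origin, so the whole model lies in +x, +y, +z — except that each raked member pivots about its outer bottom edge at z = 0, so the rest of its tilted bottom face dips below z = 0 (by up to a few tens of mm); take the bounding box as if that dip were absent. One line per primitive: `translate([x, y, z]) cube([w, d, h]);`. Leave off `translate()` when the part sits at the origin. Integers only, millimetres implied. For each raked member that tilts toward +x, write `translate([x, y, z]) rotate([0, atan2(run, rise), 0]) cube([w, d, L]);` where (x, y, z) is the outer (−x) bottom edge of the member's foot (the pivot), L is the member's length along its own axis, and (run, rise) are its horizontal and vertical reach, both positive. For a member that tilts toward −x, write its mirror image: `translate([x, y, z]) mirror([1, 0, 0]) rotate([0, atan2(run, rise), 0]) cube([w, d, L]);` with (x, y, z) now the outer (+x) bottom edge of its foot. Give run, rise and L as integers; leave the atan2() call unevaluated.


translate([162, 0, 720]) cube([107, 1306, 72]);
translate([0, 83, 0]) rotate([0, atan2(162, 720), 0]) cube([28, 54, 738]);
translate([431, 83, 0]) mirror([1, 0, 0]) rotate([0, atan2(162, 720), 0]) cube([28, 54, 738]);
translate([0, 1169, 0]) rotate([0, atan2(162, 720), 0]) cube([28, 54, 738]);
translate([431, 1169, 0]) mirror([1, 0, 0]) rotate([0, atan2(162, 720), 0]) cube([28, 54, 738]);


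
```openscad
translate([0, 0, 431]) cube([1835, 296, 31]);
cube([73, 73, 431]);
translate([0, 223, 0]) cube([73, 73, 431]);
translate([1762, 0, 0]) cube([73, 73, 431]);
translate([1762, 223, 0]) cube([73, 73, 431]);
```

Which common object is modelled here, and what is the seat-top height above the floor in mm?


A bench. The seat-top height is 462 mm.

A long slab on four corner posts — a bench. The slab sits at z = 431 with thickness 31, so the top is 431 + 31 = 462 mm.


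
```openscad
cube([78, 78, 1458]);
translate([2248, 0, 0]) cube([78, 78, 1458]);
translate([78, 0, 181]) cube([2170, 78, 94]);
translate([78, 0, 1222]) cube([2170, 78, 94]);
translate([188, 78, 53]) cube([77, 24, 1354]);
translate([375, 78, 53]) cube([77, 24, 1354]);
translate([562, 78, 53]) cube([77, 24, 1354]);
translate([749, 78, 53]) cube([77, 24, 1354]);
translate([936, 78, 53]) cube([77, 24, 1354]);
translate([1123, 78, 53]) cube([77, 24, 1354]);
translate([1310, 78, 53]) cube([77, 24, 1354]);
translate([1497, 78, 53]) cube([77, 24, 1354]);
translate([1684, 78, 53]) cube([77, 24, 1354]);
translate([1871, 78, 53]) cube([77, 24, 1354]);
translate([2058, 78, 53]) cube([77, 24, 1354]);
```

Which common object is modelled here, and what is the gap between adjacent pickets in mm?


A fence section. The picket gap is 110 mm.

Two posts, two rails, 11 pickets — a fence section. Span 2170 mm holds 11 pickets of 77 mm with 12 equal gaps: ⌊(2170 − 11·77) / 12⌋ = 110 mm.


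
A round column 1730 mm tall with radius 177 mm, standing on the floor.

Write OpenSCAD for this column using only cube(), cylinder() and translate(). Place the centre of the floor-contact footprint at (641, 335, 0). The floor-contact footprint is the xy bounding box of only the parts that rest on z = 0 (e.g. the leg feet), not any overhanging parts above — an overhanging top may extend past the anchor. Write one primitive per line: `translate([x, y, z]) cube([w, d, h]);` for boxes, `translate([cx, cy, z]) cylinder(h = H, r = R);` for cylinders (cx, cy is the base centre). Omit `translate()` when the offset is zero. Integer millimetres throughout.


translate([641, 335, 0]) cylinder(h = 1730, r = 177);


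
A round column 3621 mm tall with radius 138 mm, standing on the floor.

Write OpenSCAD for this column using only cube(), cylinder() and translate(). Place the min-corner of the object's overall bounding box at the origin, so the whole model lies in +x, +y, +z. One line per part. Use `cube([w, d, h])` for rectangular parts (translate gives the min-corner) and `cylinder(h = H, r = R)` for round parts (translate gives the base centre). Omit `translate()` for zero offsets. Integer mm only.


translate([138, 138, 0]) cylinder(h = 3621, r = 138);


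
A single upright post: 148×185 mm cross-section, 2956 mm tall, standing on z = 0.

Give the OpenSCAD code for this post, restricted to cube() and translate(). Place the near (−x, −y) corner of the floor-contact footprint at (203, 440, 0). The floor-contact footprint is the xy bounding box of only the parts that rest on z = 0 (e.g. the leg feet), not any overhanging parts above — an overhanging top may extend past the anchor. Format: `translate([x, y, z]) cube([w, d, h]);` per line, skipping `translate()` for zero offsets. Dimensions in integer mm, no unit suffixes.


translate([203, 440, 0]) cube([148, 185, 2956]);


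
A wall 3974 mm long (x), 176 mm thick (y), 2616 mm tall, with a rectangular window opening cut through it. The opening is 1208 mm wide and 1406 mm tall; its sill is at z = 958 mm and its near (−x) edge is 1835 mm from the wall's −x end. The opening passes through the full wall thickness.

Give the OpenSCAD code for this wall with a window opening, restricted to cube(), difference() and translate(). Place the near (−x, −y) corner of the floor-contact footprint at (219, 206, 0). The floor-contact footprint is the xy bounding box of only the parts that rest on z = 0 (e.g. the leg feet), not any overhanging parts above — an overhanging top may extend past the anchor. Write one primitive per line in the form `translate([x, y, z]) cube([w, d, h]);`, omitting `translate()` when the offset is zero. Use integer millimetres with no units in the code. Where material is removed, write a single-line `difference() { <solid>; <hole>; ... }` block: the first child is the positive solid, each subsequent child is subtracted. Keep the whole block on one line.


difference() { translate([219, 206, 0]) cube([3974, 176, 2616]); translate([2054, 206, 958]) cube([1208, 176, 1406]); }


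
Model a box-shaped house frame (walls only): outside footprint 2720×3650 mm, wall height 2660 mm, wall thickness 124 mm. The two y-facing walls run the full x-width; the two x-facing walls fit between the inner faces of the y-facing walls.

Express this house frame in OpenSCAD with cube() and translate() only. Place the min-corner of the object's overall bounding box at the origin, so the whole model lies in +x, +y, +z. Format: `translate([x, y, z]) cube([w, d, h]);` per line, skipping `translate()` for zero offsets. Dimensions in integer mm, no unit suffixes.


cube([2720, 124, 2660]);
translate([0, 3526, 0]) cube([2720, 124, 2660]);
translate([0, 124, 0]) cube([124, 3402, 2660]);
translate([2596, 124, 0]) cube([124, 3402, 2660]);


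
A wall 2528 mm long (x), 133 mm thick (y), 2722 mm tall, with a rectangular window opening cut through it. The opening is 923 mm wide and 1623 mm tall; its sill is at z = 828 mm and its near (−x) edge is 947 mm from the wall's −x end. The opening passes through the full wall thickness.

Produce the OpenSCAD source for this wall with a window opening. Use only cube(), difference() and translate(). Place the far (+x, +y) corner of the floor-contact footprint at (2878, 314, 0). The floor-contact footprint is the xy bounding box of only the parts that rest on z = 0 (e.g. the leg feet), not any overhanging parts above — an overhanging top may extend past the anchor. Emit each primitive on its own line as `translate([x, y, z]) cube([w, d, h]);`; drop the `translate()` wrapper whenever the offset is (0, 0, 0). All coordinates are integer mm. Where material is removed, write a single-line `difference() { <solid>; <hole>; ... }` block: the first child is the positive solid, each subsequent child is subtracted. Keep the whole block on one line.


difference() { translate([350, 181, 0]) cube([2528, 133, 2722]); translate([1297, 181, 828]) cube([923, 133, 1623]); }


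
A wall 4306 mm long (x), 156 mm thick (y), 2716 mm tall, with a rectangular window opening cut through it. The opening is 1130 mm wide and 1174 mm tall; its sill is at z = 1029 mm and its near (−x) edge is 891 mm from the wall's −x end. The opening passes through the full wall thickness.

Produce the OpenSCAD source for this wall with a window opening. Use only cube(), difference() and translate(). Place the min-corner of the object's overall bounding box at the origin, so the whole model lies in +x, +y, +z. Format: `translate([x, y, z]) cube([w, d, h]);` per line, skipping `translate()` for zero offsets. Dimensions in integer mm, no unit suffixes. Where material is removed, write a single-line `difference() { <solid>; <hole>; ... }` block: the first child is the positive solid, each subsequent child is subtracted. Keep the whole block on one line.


difference() { cube([4306, 156, 2716]); translate([891, 0, 1029]) cube([1130, 156, 1174]); }


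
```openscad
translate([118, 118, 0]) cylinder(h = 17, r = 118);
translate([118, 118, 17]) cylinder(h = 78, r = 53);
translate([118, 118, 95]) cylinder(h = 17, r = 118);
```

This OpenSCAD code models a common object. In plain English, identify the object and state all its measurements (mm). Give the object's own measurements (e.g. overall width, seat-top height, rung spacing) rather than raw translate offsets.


A spool: two coaxial disc flanges of radius 118 mm and thickness 17 mm, joined by a core cylinder of radius 53 mm and height 78 mm. The lower flange rests on z = 0 and the three cylinders share a vertical axis.


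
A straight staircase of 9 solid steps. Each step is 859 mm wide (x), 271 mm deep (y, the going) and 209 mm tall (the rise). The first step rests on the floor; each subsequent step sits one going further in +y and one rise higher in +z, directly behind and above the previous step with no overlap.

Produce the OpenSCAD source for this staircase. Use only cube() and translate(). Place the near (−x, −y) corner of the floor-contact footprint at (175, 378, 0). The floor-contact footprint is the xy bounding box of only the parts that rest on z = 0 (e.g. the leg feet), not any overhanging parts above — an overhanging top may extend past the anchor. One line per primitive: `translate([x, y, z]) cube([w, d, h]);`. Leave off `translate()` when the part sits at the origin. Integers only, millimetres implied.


translate([175, 378, 0]) cube([859, 271, 209]);
translate([175, 649, 209]) cube([859, 271, 209]);
translate([175, 920, 418]) cube([859, 271, 209]);
translate([175, 1191, 627]) cube([859, 271, 209]);
translate([175, 1462, 836]) cube([859, 271, 209]);
translate([175, 1733, 1045]) cube([859, 271, 209]);
translate([175, 2004, 1254]) cube([859, 271, 209]);
translate([175, 2275, 1463]) cube([859, 271, 209]);
translate([175, 2546, 1672]) cube([859, 271, 209]);


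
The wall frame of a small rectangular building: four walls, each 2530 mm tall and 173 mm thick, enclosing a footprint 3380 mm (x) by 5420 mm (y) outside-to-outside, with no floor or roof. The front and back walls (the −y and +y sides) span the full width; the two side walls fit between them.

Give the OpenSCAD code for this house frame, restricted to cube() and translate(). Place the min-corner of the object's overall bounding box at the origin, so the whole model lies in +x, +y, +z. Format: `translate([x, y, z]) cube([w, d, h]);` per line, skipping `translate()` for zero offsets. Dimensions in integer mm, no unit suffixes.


cube([3380, 173, 2530]);
translate([0, 5247, 0]) cube([3380, 173, 2530]);
translate([0, 173, 0]) cube([173, 5074, 2530]);
translate([3207, 173, 0]) cube([173, 5074, 2530]);


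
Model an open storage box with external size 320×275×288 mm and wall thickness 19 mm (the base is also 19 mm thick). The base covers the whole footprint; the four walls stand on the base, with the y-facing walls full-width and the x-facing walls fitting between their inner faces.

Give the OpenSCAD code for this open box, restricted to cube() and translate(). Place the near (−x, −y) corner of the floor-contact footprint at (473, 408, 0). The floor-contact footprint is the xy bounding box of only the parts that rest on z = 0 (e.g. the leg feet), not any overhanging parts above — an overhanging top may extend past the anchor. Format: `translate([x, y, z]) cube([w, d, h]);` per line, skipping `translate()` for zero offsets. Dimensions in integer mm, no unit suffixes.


translate([473, 408, 0]) cube([320, 275, 19]);
translate([473, 408, 19]) cube([320, 19, 269]);
translate([473, 664, 19]) cube([320, 19, 269]);
translate([473, 427, 19]) cube([19, 237, 269]);
translate([774, 427, 19]) cube([19, 237, 269]);


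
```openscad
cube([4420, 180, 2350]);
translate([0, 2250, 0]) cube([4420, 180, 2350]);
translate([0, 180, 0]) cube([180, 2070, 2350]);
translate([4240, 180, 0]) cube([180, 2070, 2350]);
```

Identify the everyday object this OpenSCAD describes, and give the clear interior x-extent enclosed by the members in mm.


A house (or room) frame. The interior width is 4060 mm.

Four 2350 mm walls enclosing a rectangle with no floor or roof — a room or house frame. Outside width is 4420 mm and wall thickness is 180 mm, so the interior width is 4420 − 2 × 180 = 4060 mm.


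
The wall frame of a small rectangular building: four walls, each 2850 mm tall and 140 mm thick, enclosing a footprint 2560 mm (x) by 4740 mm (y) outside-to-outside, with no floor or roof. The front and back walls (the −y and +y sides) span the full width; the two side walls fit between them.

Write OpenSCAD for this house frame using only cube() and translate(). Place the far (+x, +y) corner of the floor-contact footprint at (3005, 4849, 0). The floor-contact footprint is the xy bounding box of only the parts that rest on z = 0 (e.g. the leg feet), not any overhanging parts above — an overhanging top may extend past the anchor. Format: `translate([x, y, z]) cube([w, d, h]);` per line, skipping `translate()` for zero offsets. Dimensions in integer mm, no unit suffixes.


translate([445, 109, 0]) cube([2560, 140, 2850]);
translate([445, 4709, 0]) cube([2560, 140, 2850]);
translate([445, 249, 0]) cube([140, 4460, 2850]);
translate([2865, 249, 0]) cube([140, 4460, 2850]);


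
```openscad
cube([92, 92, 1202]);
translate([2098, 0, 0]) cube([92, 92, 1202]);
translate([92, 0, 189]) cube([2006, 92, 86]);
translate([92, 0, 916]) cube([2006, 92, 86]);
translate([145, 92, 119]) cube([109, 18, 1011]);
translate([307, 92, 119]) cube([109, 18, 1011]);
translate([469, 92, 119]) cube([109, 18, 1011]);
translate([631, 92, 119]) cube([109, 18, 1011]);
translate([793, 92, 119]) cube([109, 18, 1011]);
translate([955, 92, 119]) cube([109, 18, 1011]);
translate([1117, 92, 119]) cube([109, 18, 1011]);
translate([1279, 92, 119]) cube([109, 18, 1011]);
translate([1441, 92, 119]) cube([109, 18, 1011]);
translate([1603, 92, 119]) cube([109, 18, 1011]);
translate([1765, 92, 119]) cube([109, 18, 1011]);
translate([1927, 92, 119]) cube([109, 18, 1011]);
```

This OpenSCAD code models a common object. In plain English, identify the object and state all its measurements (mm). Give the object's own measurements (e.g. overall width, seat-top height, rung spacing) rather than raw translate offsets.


A fence section. Two 92×92 mm posts, 1202 mm tall, stand on the floor with a clear span of 2006 mm between their inner faces. Two horizontal rails of 92×86 mm section span the gap between the posts with their undersides at z = 189 mm and z = 916 mm, flush with the posts' −y face. 12 pickets, each 109 mm wide, 18 mm thick and 1011 mm tall, are fixed to the +y face of the rails with their bottoms at z = 119 mm, spaced across the span with a 53 mm gap after the −x post and between neighbouring pickets, with 62 mm left before the +x post.


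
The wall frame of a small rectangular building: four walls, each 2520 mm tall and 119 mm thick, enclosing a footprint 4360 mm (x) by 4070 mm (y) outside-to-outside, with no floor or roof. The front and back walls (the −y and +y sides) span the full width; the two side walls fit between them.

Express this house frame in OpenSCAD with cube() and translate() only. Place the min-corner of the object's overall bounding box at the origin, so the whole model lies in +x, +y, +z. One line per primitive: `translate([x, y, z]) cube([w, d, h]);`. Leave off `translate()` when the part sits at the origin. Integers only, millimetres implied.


cube([4360, 119, 2520]);
translate([0, 3951, 0]) cube([4360, 119, 2520]);
translate([0, 119, 0]) cube([119, 3832, 2520]);
translate([4241, 119, 0]) cube([119, 3832, 2520]);


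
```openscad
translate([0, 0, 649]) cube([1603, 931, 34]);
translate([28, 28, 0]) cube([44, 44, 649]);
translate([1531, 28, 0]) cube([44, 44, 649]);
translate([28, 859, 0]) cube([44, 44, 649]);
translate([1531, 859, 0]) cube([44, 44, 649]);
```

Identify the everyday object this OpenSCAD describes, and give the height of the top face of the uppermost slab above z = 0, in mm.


A table. The table height is 683 mm.

A 1603×931×34 slab sits at z = 649 on four 44 mm square posts — a table. The top surface is at 649 + 34 = 683 mm.


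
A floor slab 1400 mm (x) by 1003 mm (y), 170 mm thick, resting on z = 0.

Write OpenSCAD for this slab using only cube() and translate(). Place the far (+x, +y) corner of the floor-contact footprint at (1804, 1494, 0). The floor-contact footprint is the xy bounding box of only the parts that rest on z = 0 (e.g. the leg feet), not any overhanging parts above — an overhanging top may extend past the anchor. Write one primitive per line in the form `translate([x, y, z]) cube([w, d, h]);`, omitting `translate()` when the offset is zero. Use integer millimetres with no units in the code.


translate([404, 491, 0]) cube([1400, 1003, 170]);


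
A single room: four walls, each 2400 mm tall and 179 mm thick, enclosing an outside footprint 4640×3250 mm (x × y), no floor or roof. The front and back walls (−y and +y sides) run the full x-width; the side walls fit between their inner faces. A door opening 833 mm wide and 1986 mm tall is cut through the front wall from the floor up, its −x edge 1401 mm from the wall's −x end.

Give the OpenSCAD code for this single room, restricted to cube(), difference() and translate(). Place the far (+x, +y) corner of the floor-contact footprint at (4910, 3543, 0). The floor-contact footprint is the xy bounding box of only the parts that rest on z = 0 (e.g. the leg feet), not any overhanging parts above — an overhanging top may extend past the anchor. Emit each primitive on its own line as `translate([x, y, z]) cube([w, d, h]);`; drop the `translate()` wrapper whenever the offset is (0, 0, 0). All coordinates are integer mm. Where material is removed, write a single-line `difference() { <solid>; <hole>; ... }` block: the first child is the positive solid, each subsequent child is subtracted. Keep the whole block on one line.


difference() { translate([270, 293, 0]) cube([4640, 179, 2400]); translate([1671, 293, 0]) cube([833, 179, 1986]); }
translate([270, 3364, 0]) cube([4640, 179, 2400]);
translate([270, 472, 0]) cube([179, 2892, 2400]);
translate([4731, 472, 0]) cube([179, 2892, 2400]);


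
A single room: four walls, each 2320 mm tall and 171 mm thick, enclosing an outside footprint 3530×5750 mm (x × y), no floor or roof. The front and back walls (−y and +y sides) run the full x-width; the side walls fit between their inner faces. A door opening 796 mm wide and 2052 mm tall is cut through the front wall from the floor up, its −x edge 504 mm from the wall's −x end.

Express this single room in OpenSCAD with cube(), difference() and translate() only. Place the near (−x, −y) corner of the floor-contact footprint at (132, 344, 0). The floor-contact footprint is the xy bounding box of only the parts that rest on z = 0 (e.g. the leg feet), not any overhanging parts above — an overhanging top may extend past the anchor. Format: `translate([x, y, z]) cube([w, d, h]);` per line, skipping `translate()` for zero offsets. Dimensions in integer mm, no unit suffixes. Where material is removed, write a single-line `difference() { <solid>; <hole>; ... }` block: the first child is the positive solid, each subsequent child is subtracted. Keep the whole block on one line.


difference() { translate([132, 344, 0]) cube([3530, 171, 2320]); translate([636, 344, 0]) cube([796, 171, 2052]); }
translate([132, 5923, 0]) cube([3530, 171, 2320]);
translate([132, 515, 0]) cube([171, 5408, 2320]);
translate([3491, 515, 0]) cube([171, 5408, 2320]);


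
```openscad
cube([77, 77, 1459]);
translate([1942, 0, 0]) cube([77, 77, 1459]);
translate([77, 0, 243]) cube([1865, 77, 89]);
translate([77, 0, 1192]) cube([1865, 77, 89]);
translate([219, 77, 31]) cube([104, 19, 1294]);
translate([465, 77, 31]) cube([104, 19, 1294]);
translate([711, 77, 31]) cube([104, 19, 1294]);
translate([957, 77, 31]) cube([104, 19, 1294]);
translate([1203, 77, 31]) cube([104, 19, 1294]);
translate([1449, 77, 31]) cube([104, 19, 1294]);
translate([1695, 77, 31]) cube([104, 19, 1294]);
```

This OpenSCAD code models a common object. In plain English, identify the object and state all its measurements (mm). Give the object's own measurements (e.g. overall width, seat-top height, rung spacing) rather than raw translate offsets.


A fence section. Two 77×77 mm posts, 1459 mm tall, stand on the floor with a clear span of 1865 mm between their inner faces. Two horizontal rails of 77×89 mm section span the gap between the posts with their undersides at z = 243 mm and z = 1192 mm, flush with the posts' −y face. 7 pickets, each 104 mm wide, 19 mm thick and 1294 mm tall, are fixed to the +y face of the rails with their bottoms at z = 31 mm, spaced across the span with a 142 mm gap after the −x post and between neighbouring pickets, with 143 mm left before the +x post.


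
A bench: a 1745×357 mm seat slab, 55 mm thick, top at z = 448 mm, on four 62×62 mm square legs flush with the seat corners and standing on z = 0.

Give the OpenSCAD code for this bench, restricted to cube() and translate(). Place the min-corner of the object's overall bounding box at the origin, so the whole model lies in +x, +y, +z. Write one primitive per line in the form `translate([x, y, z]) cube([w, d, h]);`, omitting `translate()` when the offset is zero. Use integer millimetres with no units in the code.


translate([0, 0, 393]) cube([1745, 357, 55]);
cube([62, 62, 393]);
translate([0, 295, 0]) cube([62, 62, 393]);
translate([1683, 0, 0]) cube([62, 62, 393]);
translate([1683, 295, 0]) cube([62, 62, 393]);


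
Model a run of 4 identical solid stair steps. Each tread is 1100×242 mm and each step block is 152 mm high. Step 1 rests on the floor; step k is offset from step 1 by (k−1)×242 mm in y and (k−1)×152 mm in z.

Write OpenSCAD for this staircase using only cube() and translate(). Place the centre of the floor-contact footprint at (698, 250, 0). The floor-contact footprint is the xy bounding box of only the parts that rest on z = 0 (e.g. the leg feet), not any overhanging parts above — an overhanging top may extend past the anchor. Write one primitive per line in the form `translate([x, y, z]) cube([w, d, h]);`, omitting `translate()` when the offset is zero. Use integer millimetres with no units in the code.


translate([148, 129, 0]) cube([1100, 242, 152]);
translate([148, 371, 152]) cube([1100, 242, 152]);
translate([148, 613, 304]) cube([1100, 242, 152]);
translate([148, 855, 456]) cube([1100, 242, 152]);


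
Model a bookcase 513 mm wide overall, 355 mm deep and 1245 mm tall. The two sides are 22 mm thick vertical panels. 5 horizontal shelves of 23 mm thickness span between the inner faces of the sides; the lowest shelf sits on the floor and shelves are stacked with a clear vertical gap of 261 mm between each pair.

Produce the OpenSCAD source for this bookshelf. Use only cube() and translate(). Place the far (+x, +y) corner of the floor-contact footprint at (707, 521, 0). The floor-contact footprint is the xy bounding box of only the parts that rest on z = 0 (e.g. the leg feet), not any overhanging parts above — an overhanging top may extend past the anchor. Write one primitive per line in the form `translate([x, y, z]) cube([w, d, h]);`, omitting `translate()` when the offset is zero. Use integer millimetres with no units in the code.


translate([194, 166, 0]) cube([22, 355, 1245]);
translate([685, 166, 0]) cube([22, 355, 1245]);
translate([216, 166, 0]) cube([469, 355, 23]);
translate([216, 166, 284]) cube([469, 355, 23]);
translate([216, 166, 568]) cube([469, 355, 23]);
translate([216, 166, 852]) cube([469, 355, 23]);
translate([216, 166, 1136]) cube([469, 355, 23]);


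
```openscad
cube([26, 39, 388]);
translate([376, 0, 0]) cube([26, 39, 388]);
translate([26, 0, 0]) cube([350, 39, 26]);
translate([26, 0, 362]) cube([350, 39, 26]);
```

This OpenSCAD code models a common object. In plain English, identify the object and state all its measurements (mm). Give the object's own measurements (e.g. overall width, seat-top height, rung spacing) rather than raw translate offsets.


A rectangular picture frame lying in the x–z plane (depth along y). The opening is 350 mm wide (x) by 336 mm tall (z), surrounded by a border 26 mm wide on all four sides. The frame is 39 mm deep and is made of two full-height vertical stiles with two horizontal rails fitted between them.


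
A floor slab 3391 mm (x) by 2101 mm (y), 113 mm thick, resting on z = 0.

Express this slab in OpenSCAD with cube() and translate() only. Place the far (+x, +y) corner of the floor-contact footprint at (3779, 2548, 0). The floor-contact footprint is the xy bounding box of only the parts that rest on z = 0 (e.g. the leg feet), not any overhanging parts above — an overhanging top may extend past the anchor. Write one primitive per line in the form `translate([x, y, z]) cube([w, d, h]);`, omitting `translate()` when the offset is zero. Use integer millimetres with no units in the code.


translate([388, 447, 0]) cube([3391, 2101, 113]);


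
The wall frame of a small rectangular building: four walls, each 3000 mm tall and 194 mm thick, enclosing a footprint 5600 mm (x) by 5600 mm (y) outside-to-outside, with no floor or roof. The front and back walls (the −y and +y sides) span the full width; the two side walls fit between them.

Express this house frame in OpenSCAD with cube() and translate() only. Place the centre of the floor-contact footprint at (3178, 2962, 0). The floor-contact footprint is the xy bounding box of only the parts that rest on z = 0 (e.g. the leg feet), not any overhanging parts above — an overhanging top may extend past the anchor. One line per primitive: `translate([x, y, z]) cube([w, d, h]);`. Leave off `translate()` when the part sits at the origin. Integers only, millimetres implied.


translate([378, 162, 0]) cube([5600, 194, 3000]);
translate([378, 5568, 0]) cube([5600, 194, 3000]);
translate([378, 356, 0]) cube([194, 5212, 3000]);
translate([5784, 356, 0]) cube([194, 5212, 3000]);


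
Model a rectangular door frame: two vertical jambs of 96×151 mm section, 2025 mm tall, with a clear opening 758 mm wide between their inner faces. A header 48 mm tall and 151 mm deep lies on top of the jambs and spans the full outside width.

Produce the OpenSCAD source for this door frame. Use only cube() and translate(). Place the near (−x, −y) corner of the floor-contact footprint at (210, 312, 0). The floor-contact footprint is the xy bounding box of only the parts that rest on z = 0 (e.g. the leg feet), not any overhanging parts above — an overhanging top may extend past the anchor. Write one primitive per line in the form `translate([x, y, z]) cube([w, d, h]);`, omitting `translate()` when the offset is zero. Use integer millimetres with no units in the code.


translate([210, 312, 0]) cube([96, 151, 2025]);
translate([1064, 312, 0]) cube([96, 151, 2025]);
translate([210, 312, 2025]) cube([950, 151, 48]);


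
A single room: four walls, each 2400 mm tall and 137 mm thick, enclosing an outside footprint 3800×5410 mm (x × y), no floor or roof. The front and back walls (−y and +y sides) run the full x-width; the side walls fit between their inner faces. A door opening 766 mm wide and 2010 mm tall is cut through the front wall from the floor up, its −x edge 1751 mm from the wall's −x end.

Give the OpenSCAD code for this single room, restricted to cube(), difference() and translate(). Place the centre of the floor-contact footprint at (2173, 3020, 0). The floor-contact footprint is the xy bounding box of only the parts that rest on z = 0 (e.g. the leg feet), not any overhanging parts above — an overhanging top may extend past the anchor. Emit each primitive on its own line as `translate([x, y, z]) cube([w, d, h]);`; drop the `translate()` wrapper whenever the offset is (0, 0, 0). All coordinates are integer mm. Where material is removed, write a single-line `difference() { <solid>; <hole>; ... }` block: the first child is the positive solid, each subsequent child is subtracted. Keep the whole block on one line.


difference() { translate([273, 315, 0]) cube([3800, 137, 2400]); translate([2024, 315, 0]) cube([766, 137, 2010]); }
translate([273, 5588, 0]) cube([3800, 137, 2400]);
translate([273, 452, 0]) cube([137, 5136, 2400]);
translate([3936, 452, 0]) cube([137, 5136, 2400]);


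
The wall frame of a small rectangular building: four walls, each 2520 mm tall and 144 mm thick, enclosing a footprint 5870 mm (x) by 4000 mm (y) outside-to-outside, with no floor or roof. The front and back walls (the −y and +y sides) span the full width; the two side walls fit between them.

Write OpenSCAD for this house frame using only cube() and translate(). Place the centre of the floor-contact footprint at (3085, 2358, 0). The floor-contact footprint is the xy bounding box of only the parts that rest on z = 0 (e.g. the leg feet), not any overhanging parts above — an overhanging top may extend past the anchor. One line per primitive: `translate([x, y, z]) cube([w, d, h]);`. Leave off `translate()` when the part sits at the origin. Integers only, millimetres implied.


translate([150, 358, 0]) cube([5870, 144, 2520]);
translate([150, 4214, 0]) cube([5870, 144, 2520]);
translate([150, 502, 0]) cube([144, 3712, 2520]);
translate([5876, 502, 0]) cube([144, 3712, 2520]);


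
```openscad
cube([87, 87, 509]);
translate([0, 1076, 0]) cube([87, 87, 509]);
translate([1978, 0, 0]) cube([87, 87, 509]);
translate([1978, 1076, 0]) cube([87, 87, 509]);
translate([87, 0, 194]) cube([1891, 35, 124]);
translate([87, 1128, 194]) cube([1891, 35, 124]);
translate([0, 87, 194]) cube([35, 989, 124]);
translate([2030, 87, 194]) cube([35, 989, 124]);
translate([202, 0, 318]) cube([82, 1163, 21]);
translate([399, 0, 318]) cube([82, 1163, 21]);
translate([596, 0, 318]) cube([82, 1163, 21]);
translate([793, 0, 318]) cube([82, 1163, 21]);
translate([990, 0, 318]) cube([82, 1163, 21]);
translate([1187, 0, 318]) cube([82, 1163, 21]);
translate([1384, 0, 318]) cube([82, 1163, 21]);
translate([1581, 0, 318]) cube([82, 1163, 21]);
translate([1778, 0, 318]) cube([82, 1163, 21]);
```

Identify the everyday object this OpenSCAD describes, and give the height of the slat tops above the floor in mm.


A bed frame. The slat-top height is 339 mm.

Four posts, four rails, and a row of slats — a bed frame. Slats sit on the rails at z = 194 + 124 = 318; with slat thickness 21, the top is 339 mm.


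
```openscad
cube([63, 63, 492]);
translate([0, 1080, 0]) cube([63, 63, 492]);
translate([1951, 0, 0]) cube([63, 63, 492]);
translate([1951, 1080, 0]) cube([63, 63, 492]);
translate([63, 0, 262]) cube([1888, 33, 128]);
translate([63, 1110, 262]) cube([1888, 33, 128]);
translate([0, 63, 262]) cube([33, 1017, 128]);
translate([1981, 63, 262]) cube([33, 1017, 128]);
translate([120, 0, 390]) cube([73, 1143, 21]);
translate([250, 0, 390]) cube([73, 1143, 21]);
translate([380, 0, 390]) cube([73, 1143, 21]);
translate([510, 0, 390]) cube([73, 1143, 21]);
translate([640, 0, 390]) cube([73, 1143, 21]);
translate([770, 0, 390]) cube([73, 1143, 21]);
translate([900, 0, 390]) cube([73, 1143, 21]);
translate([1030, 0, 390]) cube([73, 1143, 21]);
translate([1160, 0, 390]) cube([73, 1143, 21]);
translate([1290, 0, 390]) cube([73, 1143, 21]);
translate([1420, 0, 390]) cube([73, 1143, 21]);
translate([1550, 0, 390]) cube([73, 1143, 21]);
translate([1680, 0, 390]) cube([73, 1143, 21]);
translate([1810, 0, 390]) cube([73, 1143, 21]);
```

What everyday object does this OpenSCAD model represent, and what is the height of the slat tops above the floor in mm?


A bed frame. The slat-top height is 411 mm.

Four posts, four rails, and a row of slats — a bed frame. Slats sit on the rails at z = 262 + 128 = 390; with slat thickness 21, the top is 411 mm.


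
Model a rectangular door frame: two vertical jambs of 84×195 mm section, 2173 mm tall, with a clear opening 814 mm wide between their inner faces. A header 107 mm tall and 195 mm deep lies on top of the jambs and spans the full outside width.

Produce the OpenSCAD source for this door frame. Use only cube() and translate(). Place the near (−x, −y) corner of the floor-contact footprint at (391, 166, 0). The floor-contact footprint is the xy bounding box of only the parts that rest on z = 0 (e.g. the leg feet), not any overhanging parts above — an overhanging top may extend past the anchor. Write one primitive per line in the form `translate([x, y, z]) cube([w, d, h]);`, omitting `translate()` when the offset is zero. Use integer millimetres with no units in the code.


translate([391, 166, 0]) cube([84, 195, 2173]);
translate([1289, 166, 0]) cube([84, 195, 2173]);
translate([391, 166, 2173]) cube([982, 195, 107]);


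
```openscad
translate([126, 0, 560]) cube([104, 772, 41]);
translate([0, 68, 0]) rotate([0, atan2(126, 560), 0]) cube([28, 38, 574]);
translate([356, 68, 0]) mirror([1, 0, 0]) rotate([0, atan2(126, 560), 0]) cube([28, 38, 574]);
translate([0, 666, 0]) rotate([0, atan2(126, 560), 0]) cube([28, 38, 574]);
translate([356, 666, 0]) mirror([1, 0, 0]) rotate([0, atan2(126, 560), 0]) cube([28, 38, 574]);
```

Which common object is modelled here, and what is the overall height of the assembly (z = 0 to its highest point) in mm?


A sawhorse. The overall height is 601 mm.

A beam across two mirrored pairs of raked legs — a sawhorse. The beam's underside is at z = 560 (matching the legs' vertical rise in atan2(126, 560)) and the beam is 41 mm tall, so its top is at 560 + 41 = 601 mm. The raked legs top out at the beam's underside, so that is the highest point.


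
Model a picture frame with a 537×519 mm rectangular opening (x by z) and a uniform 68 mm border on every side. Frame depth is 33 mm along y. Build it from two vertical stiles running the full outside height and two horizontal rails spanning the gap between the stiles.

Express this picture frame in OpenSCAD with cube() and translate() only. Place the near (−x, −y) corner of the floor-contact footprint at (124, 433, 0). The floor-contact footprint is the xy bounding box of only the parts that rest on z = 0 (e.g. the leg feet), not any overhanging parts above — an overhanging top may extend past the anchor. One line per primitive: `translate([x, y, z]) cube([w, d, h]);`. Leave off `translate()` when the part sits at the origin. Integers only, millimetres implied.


translate([124, 433, 0]) cube([68, 33, 655]);
translate([729, 433, 0]) cube([68, 33, 655]);
translate([192, 433, 0]) cube([537, 33, 68]);
translate([192, 433, 587]) cube([537, 33, 68]);


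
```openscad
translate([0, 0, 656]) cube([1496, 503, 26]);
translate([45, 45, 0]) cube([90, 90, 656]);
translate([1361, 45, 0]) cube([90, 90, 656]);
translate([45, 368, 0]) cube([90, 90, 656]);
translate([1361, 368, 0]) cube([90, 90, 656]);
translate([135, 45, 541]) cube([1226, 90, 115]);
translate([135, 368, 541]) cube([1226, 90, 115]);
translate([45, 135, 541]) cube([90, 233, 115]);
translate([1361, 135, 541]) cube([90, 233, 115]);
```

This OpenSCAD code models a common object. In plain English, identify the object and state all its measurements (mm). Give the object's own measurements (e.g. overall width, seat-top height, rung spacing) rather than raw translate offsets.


A table: top 1496 mm (x) × 503 mm (y), 26 mm thick, upper face at z = 682 mm, on four 90×90 mm square legs, each inset 45 mm from the nearest pair of top edges from z = 0 to the bottom of the top. Four apron rails, 90 mm thick and 115 mm tall, run between adjacent legs with their top edges flush with the underside of the top and their outer faces flush with the legs' outer faces.


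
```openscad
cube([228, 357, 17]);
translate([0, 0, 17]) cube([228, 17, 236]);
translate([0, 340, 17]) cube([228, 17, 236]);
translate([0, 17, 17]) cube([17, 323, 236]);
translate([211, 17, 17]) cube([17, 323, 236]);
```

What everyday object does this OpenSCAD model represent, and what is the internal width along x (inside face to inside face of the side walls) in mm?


An open box. The internal width is 194 mm.

A 228×357 base slab with four walls standing on it — an open box. The base is 228 mm wide and the walls are 17 mm thick, so the internal width is 228 − 2 × 17 = 194 mm.
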